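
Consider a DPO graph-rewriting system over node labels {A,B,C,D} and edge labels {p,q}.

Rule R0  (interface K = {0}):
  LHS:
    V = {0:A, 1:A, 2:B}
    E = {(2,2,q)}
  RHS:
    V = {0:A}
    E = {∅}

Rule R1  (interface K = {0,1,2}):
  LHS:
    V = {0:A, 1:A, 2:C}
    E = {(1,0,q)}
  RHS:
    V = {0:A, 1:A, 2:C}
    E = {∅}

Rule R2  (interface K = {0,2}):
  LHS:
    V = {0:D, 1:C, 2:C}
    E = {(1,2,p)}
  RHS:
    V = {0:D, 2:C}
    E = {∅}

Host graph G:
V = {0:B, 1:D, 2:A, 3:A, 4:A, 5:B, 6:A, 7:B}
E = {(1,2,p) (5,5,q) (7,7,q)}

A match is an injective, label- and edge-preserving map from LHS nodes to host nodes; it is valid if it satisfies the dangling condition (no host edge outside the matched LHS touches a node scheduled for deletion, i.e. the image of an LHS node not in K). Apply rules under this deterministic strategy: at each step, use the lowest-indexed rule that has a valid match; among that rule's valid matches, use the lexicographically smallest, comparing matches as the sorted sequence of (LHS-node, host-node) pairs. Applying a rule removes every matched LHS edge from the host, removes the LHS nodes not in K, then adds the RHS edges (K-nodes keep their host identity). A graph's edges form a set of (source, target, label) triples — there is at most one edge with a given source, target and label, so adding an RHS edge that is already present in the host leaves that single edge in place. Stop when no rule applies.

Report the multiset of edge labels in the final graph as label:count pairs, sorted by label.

[0] host  ⇒  8 nodes, 3 edges  {1-p->2 5-q->5 7-q->7}
[1] R0 @ {0↦2, 1↦3, 2↦5}  ⇒  6 nodes, 2 edges  {1-p->2 7-q->7}
[2] R0 @ {0↦2, 1↦4, 2↦7}  ⇒  4 nodes, 1 edges  {1-p->2}
normal form: no rule applies after step 2
NF edges: [(1, 2, 'p')]

Answer: p:1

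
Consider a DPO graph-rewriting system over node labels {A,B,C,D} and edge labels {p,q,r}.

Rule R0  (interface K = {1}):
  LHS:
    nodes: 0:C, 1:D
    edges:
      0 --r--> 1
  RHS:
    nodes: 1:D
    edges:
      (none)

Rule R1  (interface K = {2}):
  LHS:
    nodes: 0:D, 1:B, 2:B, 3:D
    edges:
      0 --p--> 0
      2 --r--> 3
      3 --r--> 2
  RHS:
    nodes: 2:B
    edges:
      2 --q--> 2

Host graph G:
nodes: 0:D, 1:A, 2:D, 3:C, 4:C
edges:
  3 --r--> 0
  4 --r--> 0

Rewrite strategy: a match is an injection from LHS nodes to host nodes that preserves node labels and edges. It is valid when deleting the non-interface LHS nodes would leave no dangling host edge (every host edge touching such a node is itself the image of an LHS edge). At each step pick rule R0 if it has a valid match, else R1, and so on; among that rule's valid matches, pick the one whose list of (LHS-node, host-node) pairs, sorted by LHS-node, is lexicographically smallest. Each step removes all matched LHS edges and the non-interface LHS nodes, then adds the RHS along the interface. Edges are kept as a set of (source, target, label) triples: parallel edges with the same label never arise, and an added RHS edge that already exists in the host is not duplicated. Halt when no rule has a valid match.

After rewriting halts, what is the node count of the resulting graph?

Answer: 3

Steps:
[0] host  ⇒  5 nodes, 2 edges  {3-r->0 4-r->0}
[1] R0 @ {0↦3, 1↦0}  ⇒  4 nodes, 1 edges  {4-r->0}
[2] R0 @ {0↦4, 1↦0}  ⇒  3 nodes, 0 edges  {∅}
normal form: no rule applies after step 2
NF nodes: {0:D, 1:A, 2:D}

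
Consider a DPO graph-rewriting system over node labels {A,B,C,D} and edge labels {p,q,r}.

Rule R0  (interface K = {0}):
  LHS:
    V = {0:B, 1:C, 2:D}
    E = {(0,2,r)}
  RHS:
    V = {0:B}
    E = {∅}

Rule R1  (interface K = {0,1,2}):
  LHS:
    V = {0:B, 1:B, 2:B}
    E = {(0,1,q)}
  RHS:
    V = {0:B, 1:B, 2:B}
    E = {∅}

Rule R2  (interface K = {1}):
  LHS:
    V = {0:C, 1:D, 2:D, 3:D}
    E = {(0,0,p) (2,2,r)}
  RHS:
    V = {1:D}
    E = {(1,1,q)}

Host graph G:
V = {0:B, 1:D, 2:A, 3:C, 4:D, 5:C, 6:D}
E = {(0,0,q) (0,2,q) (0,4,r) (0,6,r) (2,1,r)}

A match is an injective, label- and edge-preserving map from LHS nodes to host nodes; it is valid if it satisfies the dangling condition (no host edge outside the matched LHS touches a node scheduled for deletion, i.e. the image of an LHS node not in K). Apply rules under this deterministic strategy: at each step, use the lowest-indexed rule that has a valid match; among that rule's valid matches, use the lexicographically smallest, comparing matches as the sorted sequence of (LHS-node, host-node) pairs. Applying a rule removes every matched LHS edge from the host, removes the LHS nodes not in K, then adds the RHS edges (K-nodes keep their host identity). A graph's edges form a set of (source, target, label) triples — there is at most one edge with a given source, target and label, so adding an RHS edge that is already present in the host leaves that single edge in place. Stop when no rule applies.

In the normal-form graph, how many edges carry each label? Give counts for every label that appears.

Answer: q:2 r:1

Rewrite trace:
initial: |V|=7 |E|=5  E = 0-q->0 0-q->2 0-r->4 0-r->6 2-r->1
step 1: apply R0 at {0↦0, 1↦3, 2↦4}  → |V|=5 |E|=4  E = 0-q->0 0-q->2 0-r->6 2-r->1
step 2: apply R0 at {0↦0, 1↦5, 2↦6}  → |V|=3 |E|=3  E = 0-q->0 0-q->2 2-r->1
normal form: no rule applies after step 2
NF edges: [(0, 0, 'q'), (0, 2, 'q'), (2, 1, 'r')]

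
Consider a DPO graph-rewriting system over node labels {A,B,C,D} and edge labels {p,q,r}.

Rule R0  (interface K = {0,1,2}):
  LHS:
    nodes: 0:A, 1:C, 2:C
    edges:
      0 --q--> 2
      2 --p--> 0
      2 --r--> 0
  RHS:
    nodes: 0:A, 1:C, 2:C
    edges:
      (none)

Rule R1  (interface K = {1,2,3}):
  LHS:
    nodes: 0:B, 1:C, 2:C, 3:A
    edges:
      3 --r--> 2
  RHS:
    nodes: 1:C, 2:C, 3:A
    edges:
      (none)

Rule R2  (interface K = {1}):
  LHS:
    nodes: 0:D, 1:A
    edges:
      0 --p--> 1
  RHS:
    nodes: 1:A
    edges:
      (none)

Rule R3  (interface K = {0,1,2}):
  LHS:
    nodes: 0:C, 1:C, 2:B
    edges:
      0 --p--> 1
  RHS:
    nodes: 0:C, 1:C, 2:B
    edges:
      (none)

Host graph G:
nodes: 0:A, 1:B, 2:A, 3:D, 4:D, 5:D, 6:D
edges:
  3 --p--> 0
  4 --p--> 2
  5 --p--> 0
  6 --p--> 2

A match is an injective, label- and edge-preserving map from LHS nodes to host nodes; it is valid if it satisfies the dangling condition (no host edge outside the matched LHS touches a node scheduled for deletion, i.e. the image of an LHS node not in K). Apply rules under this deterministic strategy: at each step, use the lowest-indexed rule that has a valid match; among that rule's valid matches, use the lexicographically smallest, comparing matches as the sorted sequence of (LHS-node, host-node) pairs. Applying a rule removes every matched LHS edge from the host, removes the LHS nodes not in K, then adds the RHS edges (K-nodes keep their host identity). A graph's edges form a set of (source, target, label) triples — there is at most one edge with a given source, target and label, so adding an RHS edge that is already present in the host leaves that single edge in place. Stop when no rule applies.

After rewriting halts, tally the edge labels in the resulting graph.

Answer: (no edges)

Steps:
[0] host  ⇒  7 nodes, 4 edges  {3-p->0 4-p->2 5-p->0 6-p->2}
[1] R2 @ {0↦3, 1↦0}  ⇒  6 nodes, 3 edges  {4-p->2 5-p->0 6-p->2}
[2] R2 @ {0↦4, 1↦2}  ⇒  5 nodes, 2 edges  {5-p->0 6-p->2}
[3] R2 @ {0↦5, 1↦0}  ⇒  4 nodes, 1 edges  {6-p->2}
[4] R2 @ {0↦6, 1↦2}  ⇒  3 nodes, 0 edges  {∅}
halt: no rule applies after step 4
NF edges: []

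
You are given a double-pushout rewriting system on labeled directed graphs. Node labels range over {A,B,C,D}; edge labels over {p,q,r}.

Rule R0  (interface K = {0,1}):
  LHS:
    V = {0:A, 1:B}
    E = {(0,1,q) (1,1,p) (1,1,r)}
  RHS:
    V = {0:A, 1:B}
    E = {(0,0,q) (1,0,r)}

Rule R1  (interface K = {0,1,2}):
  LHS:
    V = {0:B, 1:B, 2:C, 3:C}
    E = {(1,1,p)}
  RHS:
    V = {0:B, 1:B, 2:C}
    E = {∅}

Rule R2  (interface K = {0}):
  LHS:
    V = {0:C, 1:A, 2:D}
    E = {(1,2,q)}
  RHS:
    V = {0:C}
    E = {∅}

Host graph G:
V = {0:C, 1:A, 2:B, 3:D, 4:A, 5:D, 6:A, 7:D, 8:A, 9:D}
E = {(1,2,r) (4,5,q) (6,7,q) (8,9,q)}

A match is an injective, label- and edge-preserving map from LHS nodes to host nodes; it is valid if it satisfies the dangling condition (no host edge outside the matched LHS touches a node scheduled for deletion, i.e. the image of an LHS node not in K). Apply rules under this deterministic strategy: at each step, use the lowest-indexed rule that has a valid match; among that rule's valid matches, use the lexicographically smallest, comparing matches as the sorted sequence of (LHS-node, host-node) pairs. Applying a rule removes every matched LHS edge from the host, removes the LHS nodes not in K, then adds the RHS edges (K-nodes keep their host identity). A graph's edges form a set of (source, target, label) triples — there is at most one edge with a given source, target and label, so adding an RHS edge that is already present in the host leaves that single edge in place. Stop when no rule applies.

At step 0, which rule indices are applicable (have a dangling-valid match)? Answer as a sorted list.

Answer: [R2]

Rewrite trace:
R0: no valid match — LHS pattern not found
R1: no valid match — LHS pattern not found
R2: 3 valid matches — {0↦0, 1↦4, 2↦5}, {0↦0, 1↦6, 2↦7}, {0↦0, 1↦8, 2↦9}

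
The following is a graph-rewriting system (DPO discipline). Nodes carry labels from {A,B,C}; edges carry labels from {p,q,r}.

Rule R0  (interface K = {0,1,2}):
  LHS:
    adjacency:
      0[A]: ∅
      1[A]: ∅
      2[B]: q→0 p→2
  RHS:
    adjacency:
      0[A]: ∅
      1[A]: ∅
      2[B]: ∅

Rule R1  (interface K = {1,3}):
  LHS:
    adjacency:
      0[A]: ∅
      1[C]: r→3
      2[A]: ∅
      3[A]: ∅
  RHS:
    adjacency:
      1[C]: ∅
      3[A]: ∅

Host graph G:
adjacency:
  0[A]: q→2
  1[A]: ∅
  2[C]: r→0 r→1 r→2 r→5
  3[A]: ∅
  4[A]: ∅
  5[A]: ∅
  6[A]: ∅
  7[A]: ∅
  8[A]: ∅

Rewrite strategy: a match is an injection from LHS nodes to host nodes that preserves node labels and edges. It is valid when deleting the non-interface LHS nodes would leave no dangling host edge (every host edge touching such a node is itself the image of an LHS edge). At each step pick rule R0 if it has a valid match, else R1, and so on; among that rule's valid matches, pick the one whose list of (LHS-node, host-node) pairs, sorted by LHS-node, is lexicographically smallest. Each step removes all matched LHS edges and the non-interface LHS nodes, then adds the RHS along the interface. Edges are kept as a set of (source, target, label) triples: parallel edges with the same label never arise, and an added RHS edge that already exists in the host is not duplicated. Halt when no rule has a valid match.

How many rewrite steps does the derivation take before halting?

start.  V:9 E:5  edges: 0-q->2 2-r->0 2-r->1 2-r->2 2-r->5
1. fire R1 via {0↦3, 1↦2, 2↦4, 3↦0}  →  V:7 E:4  edges: 0-q->2 2-r->1 2-r->2 2-r->5
2. fire R1 via {0↦6, 1↦2, 2↦7, 3↦1}  →  V:5 E:3  edges: 0-q->2 2-r->2 2-r->5
3. fire R1 via {0↦1, 1↦2, 2↦8, 3↦5}  →  V:3 E:2  edges: 0-q->2 2-r->2
final graph: no rule applies after step 3

Answer: 3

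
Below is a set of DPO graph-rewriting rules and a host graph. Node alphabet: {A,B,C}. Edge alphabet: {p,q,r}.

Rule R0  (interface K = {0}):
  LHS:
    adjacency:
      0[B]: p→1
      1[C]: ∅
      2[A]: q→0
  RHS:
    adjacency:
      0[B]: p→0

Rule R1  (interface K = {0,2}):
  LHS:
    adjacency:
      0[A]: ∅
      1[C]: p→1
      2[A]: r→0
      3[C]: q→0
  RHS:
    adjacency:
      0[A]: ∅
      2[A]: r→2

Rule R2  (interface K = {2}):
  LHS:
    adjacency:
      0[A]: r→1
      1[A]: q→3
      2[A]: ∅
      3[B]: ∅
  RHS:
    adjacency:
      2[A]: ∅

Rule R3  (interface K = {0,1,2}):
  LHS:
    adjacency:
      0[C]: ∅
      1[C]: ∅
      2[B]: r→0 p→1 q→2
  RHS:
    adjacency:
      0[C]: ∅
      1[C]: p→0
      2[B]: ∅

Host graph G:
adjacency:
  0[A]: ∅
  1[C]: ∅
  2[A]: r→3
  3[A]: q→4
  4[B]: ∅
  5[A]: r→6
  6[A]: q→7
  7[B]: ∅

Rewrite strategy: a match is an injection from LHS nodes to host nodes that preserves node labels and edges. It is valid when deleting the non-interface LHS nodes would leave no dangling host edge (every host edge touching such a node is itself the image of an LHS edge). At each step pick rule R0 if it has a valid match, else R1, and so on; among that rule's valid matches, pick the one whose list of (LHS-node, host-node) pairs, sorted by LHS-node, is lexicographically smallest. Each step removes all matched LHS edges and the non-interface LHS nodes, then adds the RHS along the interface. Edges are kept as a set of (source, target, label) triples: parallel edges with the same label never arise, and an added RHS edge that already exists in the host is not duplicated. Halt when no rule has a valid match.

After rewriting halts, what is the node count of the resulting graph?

Answer: 2

Steps:
start.  V:8 E:4  edges: 2-r->3 3-q->4 5-r->6 6-q->7
1. fire R2 via {0↦2, 1↦3, 2↦0, 3↦4}  →  V:5 E:2  edges: 5-r->6 6-q->7
2. fire R2 via {0↦5, 1↦6, 2↦0, 3↦7}  →  V:2 E:0  edges: ∅
normal form: no rule applies after step 2
NF nodes: {0:A, 1:C}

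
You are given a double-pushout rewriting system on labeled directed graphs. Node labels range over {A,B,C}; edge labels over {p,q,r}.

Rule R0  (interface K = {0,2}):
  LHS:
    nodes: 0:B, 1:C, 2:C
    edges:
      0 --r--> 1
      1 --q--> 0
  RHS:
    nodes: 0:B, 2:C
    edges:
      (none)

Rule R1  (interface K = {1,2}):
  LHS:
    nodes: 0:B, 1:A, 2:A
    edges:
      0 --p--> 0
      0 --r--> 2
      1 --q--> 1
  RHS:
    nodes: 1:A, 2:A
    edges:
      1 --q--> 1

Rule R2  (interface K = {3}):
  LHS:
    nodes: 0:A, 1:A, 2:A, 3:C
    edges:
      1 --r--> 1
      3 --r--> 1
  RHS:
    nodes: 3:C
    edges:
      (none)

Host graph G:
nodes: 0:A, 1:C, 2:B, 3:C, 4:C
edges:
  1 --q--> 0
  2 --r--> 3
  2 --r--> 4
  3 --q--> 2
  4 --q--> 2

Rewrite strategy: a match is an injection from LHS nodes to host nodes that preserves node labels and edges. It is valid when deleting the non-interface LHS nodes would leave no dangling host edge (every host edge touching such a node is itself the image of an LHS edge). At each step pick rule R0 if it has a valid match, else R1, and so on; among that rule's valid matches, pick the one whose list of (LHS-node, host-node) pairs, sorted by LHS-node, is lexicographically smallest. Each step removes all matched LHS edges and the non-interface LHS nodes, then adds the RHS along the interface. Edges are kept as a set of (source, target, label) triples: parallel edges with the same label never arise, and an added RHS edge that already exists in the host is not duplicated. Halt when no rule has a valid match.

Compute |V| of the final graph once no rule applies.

Answer: 3

Steps:
[0] host  ⇒  5 nodes, 5 edges  {1-q->0 2-r->3 2-r->4 3-q->2 4-q->2}
[1] R0 @ {0↦2, 1↦3, 2↦1}  ⇒  4 nodes, 3 edges  {1-q->0 2-r->4 4-q->2}
[2] R0 @ {0↦2, 1↦4, 2↦1}  ⇒  3 nodes, 1 edges  {1-q->0}
normal form: no rule applies after step 2
NF nodes: {0:A, 1:C, 2:B}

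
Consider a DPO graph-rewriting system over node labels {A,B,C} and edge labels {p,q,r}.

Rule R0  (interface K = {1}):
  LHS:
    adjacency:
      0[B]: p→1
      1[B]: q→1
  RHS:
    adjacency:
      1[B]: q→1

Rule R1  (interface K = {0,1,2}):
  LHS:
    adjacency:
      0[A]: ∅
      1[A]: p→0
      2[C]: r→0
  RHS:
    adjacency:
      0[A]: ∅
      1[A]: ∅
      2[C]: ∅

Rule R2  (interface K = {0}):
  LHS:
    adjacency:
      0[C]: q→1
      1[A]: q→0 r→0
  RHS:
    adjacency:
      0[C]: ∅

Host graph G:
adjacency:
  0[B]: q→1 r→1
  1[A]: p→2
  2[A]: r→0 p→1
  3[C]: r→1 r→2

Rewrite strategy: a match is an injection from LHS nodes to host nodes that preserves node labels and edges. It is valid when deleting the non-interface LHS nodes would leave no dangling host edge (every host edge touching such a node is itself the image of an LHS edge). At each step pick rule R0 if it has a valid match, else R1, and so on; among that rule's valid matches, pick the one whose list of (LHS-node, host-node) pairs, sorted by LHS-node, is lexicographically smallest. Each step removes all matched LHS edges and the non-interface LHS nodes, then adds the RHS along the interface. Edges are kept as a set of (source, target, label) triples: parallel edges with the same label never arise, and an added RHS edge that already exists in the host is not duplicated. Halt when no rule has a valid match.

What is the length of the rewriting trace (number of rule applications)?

[0] host  ⇒  4 nodes, 7 edges  {0-q->1 0-r->1 1-p->2 2-r->0 2-p->1 3-r->1 3-r->2}
[1] R1 @ {0↦1, 1↦2, 2↦3}  ⇒  4 nodes, 5 edges  {0-q->1 0-r->1 1-p->2 2-r->0 3-r->2}
[2] R1 @ {0↦2, 1↦1, 2↦3}  ⇒  4 nodes, 3 edges  {0-q->1 0-r->1 2-r->0}
final graph: no rule applies after step 2

Answer: 2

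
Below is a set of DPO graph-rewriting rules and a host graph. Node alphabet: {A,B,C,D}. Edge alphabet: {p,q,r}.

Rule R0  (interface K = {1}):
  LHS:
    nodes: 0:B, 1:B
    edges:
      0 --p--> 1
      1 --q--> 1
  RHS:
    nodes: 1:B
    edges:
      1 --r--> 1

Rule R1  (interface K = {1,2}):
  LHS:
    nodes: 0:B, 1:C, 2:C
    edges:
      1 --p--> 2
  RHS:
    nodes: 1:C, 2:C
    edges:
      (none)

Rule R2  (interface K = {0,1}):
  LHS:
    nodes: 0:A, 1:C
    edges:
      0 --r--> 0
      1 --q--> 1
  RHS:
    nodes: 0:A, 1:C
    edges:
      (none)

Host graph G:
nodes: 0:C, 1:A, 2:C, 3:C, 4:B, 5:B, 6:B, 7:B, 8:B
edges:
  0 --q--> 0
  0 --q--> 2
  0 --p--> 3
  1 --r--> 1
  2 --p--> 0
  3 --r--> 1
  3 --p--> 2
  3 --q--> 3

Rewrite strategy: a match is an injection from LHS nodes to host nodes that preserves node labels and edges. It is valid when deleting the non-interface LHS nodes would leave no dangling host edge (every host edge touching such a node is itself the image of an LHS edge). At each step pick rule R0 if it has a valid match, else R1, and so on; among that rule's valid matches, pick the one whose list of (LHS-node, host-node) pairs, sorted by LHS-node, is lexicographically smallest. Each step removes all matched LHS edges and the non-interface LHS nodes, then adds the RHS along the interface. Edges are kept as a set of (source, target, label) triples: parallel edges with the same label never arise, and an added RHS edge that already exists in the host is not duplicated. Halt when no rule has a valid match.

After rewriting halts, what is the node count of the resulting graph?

[0] host  ⇒  9 nodes, 8 edges  {0-q->0 0-q->2 0-p->3 1-r->1 2-p->0 3-r->1 3-p->2 3-q->3}
[1] R1 @ {0↦4, 1↦0, 2↦3}  ⇒  8 nodes, 7 edges  {0-q->0 0-q->2 1-r->1 2-p->0 3-r->1 3-p->2 3-q->3}
[2] R1 @ {0↦5, 1↦2, 2↦0}  ⇒  7 nodes, 6 edges  {0-q->0 0-q->2 1-r->1 3-r->1 3-p->2 3-q->3}
[3] R1 @ {0↦6, 1↦3, 2↦2}  ⇒  6 nodes, 5 edges  {0-q->0 0-q->2 1-r->1 3-r->1 3-q->3}
[4] R2 @ {0↦1, 1↦0}  ⇒  6 nodes, 3 edges  {0-q->2 3-r->1 3-q->3}
normal form: no rule applies after step 4
NF nodes: {0:C, 1:A, 2:C, 3:C, 7:B, 8:B}

Answer: 6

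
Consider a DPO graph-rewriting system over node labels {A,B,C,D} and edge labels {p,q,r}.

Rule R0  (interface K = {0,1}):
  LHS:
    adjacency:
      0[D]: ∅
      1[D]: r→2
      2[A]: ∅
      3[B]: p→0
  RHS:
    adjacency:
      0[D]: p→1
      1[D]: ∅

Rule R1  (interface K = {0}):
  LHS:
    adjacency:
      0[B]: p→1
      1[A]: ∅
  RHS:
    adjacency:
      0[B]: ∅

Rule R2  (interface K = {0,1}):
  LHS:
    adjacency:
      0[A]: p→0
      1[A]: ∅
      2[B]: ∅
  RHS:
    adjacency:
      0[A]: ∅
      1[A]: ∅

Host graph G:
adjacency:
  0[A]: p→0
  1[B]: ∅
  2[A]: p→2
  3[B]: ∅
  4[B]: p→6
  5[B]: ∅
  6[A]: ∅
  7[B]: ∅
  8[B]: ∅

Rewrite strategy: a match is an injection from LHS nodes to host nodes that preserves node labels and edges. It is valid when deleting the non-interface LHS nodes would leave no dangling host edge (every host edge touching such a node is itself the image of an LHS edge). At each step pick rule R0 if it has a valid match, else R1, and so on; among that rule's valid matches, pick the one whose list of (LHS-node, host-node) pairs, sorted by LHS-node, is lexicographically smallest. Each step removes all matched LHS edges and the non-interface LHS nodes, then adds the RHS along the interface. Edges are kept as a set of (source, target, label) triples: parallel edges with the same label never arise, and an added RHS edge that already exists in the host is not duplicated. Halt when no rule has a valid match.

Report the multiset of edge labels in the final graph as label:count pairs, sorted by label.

start.  V:9 E:3  edges: 0-p->0 2-p->2 4-p->6
1. fire R1 via {0↦4, 1↦6}  →  V:8 E:2  edges: 0-p->0 2-p->2
2. fire R2 via {0↦0, 1↦2, 2↦1}  →  V:7 E:1  edges: 2-p->2
3. fire R2 via {0↦2, 1↦0, 2↦3}  →  V:6 E:0  edges: ∅
halt: no rule applies after step 3
NF edges: []

Answer: (no edges)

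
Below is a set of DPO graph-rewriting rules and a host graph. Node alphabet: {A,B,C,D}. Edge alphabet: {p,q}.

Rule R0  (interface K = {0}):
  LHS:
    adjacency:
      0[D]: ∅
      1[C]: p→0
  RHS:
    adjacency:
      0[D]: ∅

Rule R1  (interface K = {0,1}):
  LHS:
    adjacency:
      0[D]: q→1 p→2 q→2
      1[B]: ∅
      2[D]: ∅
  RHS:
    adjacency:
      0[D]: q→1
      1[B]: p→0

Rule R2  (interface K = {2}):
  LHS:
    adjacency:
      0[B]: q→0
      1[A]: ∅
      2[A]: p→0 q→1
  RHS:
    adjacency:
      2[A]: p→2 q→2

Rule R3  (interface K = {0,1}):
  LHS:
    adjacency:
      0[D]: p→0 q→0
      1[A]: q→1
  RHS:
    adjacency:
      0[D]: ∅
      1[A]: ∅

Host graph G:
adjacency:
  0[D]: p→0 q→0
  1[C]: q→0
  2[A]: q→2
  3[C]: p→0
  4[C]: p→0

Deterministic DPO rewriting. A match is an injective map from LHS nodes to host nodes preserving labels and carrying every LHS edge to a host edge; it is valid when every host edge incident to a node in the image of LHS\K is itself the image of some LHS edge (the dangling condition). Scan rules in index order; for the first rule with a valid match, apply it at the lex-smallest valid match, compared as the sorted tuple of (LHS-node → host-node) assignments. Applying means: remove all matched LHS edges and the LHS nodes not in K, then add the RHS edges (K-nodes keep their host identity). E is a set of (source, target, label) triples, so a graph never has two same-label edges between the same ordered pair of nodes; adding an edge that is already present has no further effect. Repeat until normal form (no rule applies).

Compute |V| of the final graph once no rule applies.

[0] host  ⇒  5 nodes, 6 edges  {0-p->0 0-q->0 1-q->0 2-q->2 3-p->0 4-p->0}
[1] R0 @ {0↦0, 1↦3}  ⇒  4 nodes, 5 edges  {0-p->0 0-q->0 1-q->0 2-q->2 4-p->0}
[2] R0 @ {0↦0, 1↦4}  ⇒  3 nodes, 4 edges  {0-p->0 0-q->0 1-q->0 2-q->2}
[3] R3 @ {0↦0, 1↦2}  ⇒  3 nodes, 1 edges  {1-q->0}
halt: no rule applies after step 3
NF nodes: {0:D, 1:C, 2:A}

Answer: 3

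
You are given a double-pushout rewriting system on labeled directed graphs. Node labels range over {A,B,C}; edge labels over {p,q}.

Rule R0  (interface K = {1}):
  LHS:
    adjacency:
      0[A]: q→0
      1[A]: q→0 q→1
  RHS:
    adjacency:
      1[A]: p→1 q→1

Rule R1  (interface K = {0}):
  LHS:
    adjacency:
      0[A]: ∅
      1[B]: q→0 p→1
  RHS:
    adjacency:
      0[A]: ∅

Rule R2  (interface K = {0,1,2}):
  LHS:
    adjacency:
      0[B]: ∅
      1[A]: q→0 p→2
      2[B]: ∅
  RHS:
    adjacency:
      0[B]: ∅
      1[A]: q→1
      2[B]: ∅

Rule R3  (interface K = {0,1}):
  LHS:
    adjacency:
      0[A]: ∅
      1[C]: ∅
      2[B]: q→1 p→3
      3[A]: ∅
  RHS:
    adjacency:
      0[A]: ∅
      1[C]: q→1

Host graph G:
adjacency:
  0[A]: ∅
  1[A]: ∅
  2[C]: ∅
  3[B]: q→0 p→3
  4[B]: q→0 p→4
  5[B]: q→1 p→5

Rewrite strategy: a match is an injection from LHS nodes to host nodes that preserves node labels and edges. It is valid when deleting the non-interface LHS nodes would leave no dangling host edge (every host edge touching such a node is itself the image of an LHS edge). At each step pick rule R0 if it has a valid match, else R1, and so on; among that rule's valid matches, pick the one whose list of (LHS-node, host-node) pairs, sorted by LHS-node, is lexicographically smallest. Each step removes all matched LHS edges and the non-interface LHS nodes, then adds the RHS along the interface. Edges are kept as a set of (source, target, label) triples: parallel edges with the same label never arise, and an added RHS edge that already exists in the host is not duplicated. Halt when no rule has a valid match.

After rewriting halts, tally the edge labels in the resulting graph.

[0] host  ⇒  6 nodes, 6 edges  {3-q->0 3-p->3 4-q->0 4-p->4 5-q->1 5-p->5}
[1] R1 @ {0↦0, 1↦3}  ⇒  5 nodes, 4 edges  {4-q->0 4-p->4 5-q->1 5-p->5}
[2] R1 @ {0↦0, 1↦4}  ⇒  4 nodes, 2 edges  {5-q->1 5-p->5}
[3] R1 @ {0↦1, 1↦5}  ⇒  3 nodes, 0 edges  {∅}
final graph: no rule applies after step 3
NF edges: []

Answer: (no edges)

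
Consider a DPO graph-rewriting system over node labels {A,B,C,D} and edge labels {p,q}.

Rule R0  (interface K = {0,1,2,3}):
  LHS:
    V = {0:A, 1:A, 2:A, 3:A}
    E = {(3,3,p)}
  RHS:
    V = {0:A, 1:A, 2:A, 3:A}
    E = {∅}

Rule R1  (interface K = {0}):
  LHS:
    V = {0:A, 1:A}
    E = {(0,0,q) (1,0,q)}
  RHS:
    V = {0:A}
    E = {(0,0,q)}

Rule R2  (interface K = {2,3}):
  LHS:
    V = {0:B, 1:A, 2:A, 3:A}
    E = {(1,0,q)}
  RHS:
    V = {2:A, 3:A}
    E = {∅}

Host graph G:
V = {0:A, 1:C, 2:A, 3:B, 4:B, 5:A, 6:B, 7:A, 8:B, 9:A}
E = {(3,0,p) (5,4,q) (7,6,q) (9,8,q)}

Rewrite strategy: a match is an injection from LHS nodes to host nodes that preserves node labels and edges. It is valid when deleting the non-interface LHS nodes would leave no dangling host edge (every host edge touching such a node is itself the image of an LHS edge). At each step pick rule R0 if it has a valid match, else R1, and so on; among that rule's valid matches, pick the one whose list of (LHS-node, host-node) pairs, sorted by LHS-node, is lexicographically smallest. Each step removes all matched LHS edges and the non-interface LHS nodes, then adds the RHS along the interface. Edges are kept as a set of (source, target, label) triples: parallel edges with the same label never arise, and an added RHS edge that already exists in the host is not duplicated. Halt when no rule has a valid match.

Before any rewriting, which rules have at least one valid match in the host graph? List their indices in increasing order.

Answer: [R2]

Rewrite trace:
R0: no valid match — LHS pattern not found
R1: no valid match — LHS pattern not found
R2: 36 valid matches — {0↦4, 1↦5, 2↦0, 3↦2}, {0↦4, 1↦5, 2↦0, 3↦7}, {0↦4, 1↦5, 2↦0, 3↦9} (+33 more)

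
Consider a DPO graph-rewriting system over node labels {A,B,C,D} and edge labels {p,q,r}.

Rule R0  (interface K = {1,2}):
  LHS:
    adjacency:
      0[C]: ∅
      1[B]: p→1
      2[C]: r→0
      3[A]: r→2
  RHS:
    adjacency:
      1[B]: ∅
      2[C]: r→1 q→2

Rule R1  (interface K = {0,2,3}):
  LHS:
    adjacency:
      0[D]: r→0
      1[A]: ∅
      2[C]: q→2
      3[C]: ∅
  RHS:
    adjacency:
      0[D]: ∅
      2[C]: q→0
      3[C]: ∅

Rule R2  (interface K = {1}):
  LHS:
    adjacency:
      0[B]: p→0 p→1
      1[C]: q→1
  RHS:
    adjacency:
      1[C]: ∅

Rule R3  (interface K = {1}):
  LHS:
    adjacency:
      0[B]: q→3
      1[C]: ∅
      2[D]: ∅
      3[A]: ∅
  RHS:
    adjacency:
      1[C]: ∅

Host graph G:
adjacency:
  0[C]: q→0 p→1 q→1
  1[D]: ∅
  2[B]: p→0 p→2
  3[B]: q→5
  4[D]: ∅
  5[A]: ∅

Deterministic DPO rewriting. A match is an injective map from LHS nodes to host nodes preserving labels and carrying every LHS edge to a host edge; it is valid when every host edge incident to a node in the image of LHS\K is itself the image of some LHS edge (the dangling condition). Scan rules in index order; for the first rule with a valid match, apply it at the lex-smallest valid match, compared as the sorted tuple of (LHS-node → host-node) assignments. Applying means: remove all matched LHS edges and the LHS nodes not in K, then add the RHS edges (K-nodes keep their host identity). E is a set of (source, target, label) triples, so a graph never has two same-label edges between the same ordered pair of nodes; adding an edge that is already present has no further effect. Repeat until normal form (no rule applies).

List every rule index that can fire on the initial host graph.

R0: no valid match — LHS pattern not found
R1: no valid match — LHS pattern not found
R2: 1 valid match — {0↦2, 1↦0}
R3: 1 valid match — {0↦3, 1↦0, 2↦4, 3↦5}

Answer: [R2,R3]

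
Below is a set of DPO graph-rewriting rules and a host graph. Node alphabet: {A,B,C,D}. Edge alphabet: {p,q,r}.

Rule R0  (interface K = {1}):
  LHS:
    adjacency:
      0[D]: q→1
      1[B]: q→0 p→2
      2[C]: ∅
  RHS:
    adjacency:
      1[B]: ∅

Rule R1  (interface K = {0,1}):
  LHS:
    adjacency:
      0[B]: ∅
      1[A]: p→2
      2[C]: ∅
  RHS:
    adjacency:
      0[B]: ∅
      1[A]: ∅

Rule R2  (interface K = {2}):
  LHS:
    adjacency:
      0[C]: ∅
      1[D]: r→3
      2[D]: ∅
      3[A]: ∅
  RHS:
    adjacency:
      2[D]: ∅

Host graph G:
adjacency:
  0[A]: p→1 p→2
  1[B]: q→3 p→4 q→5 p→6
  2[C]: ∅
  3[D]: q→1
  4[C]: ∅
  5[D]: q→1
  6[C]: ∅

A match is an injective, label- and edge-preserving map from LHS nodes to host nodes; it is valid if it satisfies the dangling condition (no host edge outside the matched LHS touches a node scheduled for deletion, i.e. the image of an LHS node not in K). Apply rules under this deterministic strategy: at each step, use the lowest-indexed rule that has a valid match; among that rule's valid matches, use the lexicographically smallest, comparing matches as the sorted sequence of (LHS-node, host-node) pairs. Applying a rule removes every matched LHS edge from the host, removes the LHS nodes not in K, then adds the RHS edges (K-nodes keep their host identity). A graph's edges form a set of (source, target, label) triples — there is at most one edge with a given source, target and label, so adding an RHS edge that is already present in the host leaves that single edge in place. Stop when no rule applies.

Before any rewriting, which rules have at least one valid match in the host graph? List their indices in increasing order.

Answer: [R0,R1]

Derivation:
R0: 4 valid matches — {0↦3, 1↦1, 2↦4}, {0↦3, 1↦1, 2↦6}, {0↦5, 1↦1, 2↦4} (+1 more)
R1: 1 valid match — {0↦1, 1↦0, 2↦2}
R2: no valid match — LHS pattern not found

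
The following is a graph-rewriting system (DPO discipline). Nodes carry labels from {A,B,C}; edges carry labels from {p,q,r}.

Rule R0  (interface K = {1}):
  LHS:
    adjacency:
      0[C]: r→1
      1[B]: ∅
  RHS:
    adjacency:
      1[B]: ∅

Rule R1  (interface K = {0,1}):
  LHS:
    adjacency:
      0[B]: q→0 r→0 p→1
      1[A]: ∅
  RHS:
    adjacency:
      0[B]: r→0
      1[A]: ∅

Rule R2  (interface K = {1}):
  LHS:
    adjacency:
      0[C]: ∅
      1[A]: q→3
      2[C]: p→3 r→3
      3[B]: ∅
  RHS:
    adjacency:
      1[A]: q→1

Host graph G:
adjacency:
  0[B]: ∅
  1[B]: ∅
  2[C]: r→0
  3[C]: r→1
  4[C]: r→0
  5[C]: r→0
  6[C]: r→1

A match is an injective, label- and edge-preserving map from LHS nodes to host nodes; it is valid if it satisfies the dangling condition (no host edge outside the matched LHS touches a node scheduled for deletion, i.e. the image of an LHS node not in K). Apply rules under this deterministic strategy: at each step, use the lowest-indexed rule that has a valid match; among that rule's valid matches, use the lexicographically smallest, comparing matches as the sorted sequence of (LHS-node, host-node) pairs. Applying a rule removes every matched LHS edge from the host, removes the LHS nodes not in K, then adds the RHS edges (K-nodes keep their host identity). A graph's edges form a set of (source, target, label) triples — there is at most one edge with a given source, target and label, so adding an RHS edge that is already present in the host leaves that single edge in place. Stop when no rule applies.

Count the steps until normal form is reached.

[0] host  ⇒  7 nodes, 5 edges  {2-r->0 3-r->1 4-r->0 5-r->0 6-r->1}
[1] R0 @ {0↦2, 1↦0}  ⇒  6 nodes, 4 edges  {3-r->1 4-r->0 5-r->0 6-r->1}
[2] R0 @ {0↦3, 1↦1}  ⇒  5 nodes, 3 edges  {4-r->0 5-r->0 6-r->1}
[3] R0 @ {0↦4, 1↦0}  ⇒  4 nodes, 2 edges  {5-r->0 6-r->1}
[4] R0 @ {0↦5, 1↦0}  ⇒  3 nodes, 1 edges  {6-r->1}
[5] R0 @ {0↦6, 1↦1}  ⇒  2 nodes, 0 edges  {∅}
halt: no rule applies after step 5

Answer: 5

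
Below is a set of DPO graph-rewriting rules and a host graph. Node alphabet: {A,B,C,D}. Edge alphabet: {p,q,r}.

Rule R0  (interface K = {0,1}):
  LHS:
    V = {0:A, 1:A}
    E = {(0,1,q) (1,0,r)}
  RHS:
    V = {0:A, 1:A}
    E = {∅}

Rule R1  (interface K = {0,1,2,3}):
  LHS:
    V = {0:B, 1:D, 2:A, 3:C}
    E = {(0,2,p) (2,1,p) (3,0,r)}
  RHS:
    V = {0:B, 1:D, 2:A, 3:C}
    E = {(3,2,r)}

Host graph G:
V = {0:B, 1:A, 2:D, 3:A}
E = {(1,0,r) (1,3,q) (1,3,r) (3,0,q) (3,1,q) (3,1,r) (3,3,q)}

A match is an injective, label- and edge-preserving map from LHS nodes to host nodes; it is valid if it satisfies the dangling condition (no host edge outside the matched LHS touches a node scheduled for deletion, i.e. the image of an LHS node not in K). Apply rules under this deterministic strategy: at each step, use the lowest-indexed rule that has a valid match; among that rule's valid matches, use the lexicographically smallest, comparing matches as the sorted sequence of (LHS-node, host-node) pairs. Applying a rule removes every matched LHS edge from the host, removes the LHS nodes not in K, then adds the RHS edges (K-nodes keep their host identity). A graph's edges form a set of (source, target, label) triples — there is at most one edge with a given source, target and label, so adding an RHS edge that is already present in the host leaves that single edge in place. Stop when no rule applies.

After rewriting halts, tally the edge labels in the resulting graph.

[0] host  ⇒  4 nodes, 7 edges  {1-r->0 1-q->3 1-r->3 3-q->0 3-q->1 3-r->1 3-q->3}
[1] R0 @ {0↦1, 1↦3}  ⇒  4 nodes, 5 edges  {1-r->0 1-r->3 3-q->0 3-q->1 3-q->3}
[2] R0 @ {0↦3, 1↦1}  ⇒  4 nodes, 3 edges  {1-r->0 3-q->0 3-q->3}
normal form: no rule applies after step 2
NF edges: [(1, 0, 'r'), (3, 0, 'q'), (3, 3, 'q')]

Answer: q:2 r:1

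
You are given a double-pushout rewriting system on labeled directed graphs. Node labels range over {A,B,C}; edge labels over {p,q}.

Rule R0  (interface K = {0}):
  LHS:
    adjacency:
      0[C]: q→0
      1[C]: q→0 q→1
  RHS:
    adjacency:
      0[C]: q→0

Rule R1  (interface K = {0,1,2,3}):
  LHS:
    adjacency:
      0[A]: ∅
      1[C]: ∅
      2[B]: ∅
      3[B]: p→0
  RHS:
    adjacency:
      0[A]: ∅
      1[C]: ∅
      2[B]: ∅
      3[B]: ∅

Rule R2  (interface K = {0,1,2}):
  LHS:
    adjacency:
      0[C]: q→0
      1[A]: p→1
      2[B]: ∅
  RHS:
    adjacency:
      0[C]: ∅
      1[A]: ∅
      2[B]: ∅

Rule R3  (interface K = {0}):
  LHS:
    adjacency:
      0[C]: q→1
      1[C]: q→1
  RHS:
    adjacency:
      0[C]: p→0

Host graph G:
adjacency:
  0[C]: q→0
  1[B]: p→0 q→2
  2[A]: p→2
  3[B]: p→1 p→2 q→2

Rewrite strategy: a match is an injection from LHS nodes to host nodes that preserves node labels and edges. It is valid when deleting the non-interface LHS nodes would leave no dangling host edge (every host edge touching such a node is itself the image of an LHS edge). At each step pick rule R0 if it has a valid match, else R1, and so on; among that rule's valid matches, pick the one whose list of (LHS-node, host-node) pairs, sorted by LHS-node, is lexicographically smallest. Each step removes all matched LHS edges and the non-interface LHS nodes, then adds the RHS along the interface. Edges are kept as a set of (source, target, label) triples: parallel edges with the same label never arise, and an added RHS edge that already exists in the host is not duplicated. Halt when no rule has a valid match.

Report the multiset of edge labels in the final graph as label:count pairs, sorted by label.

Answer: p:2 q:2

Steps:
start.  V:4 E:7  edges: 0-q->0 1-p->0 1-q->2 2-p->2 3-p->1 3-p->2 3-q->2
1. fire R1 via {0↦2, 1↦0, 2↦1, 3↦3}  →  V:4 E:6  edges: 0-q->0 1-p->0 1-q->2 2-p->2 3-p->1 3-q->2
2. fire R2 via {0↦0, 1↦2, 2↦1}  →  V:4 E:4  edges: 1-p->0 1-q->2 3-p->1 3-q->2
final graph: no rule applies after step 2
NF edges: [(1, 0, 'p'), (1, 2, 'q'), (3, 1, 'p'), (3, 2, 'q')]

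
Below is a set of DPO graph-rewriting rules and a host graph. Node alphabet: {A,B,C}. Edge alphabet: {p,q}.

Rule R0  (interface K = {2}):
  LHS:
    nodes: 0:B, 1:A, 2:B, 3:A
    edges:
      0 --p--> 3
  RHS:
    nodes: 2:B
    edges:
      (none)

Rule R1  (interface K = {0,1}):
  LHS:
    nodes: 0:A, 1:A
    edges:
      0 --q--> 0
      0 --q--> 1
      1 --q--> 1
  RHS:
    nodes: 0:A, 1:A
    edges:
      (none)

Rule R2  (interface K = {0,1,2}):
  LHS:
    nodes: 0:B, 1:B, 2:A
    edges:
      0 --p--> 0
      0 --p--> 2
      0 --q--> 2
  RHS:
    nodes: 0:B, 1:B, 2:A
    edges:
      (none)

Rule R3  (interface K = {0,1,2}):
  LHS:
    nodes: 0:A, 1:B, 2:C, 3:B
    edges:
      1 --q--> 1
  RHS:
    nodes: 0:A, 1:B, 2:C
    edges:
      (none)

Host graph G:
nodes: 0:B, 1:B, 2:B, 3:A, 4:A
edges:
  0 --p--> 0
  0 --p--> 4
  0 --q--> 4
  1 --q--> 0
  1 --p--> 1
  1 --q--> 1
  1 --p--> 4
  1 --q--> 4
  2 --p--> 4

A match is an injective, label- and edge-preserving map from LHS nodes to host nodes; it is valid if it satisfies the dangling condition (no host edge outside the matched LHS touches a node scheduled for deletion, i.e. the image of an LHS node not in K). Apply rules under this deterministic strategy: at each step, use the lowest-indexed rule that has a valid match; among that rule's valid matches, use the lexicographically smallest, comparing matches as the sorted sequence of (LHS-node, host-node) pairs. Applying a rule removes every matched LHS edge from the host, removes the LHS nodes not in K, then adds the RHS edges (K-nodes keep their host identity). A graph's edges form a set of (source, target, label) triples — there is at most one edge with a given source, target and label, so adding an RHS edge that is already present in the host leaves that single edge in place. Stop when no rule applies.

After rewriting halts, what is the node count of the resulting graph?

Answer: 2

Steps:
[0] host  ⇒  5 nodes, 9 edges  {0-p->0 0-p->4 0-q->4 1-q->0 1-p->1 1-q->1 1-p->4 1-q->4 2-p->4}
[1] R2 @ {0↦0, 1↦1, 2↦4}  ⇒  5 nodes, 6 edges  {1-q->0 1-p->1 1-q->1 1-p->4 1-q->4 2-p->4}
[2] R2 @ {0↦1, 1↦0, 2↦4}  ⇒  5 nodes, 3 edges  {1-q->0 1-q->1 2-p->4}
[3] R0 @ {0↦2, 1↦3, 2↦0, 3↦4}  ⇒  2 nodes, 2 edges  {1-q->0 1-q->1}
normal form: no rule applies after step 3
NF nodes: {0:B, 1:B}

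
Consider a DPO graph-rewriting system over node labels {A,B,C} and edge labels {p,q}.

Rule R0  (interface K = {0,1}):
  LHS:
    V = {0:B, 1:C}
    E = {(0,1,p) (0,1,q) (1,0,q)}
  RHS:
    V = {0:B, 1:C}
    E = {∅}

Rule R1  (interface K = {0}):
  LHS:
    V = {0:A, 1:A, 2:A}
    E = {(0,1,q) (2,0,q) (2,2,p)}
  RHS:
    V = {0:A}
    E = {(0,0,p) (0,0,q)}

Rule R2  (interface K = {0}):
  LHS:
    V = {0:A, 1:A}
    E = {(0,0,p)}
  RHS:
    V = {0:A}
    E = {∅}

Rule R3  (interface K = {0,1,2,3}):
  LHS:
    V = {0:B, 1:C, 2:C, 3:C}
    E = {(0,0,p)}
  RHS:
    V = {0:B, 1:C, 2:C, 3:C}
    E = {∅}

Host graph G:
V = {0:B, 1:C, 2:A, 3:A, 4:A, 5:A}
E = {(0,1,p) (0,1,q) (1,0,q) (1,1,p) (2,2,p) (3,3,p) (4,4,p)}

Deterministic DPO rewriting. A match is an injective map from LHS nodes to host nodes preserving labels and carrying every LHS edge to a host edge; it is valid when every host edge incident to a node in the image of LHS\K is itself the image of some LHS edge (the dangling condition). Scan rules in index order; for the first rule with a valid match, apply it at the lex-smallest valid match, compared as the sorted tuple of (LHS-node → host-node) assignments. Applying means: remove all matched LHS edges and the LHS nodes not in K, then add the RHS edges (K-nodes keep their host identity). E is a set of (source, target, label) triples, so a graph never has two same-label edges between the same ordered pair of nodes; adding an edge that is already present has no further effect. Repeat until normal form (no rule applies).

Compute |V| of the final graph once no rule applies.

Answer: 3

Rewrite trace:
start.  V:6 E:7  edges: 0-p->1 0-q->1 1-q->0 1-p->1 2-p->2 3-p->3 4-p->4
1. fire R0 via {0↦0, 1↦1}  →  V:6 E:4  edges: 1-p->1 2-p->2 3-p->3 4-p->4
2. fire R2 via {0↦2, 1↦5}  →  V:5 E:3  edges: 1-p->1 3-p->3 4-p->4
3. fire R2 via {0↦3, 1↦2}  →  V:4 E:2  edges: 1-p->1 4-p->4
4. fire R2 via {0↦4, 1↦3}  →  V:3 E:1  edges: 1-p->1
final graph: no rule applies after step 4
NF nodes: {0:B, 1:C, 4:A}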